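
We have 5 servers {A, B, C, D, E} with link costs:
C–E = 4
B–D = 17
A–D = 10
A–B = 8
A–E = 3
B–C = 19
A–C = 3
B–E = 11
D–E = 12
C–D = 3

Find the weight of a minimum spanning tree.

17

Kruskal's algorithm — process edges by increasing weight (ties by edge label):
A–C (3): add — endpoints in different components.
A–E (3): add — endpoints in different components.
C–D (3): add — endpoints in different components.
C–E (4): skip — C and E already connected.
A–B (8): add — endpoints in different components.
MST edges: A–C, A–E, C–D, A–B; total weight 3+3+3+8 = 17.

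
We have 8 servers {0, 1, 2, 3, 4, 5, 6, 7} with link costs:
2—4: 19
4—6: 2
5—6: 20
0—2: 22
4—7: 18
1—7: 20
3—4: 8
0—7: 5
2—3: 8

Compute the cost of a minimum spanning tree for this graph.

Grow the tree from 1 using Prim:
Step 1: cheapest edge leaving the tree is 1—7 (20); add 7.
Step 2: cheapest edge leaving the tree is 0—7 (5); add 0.
Step 3: cheapest edge leaving the tree is 4—7 (18); add 4.
Step 4: cheapest edge leaving the tree is 4—6 (2); add 6.
Step 5: cheapest edge leaving the tree is 3—4 (8); add 3.
Step 6: cheapest edge leaving the tree is 2—3 (8); add 2.
Step 7: cheapest edge leaving the tree is 5—6 (20); add 5.
MST edges: 1—7, 0—7, 4—7, 4—6, 3—4, 2—3, 5—6; total weight 20+5+18+2+8+8+20 = 81.

81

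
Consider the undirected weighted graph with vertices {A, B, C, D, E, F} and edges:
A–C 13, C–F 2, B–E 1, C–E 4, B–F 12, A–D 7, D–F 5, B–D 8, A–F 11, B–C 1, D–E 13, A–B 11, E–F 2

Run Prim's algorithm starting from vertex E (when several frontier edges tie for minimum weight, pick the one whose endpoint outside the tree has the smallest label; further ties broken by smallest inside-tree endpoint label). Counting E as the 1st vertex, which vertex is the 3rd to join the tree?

Prim, starting at E.
Step 1: frontier [B–E 1, E–F 2, C–E 4, D–E 13] → take B–E (1); add B.
Step 2: frontier [B–C 1, B–D 8, A–B 11, B–F 12, E–F 2, C–E 4, D–E 13] → take B–C (1); add C.
Step 3: frontier [B–D 8, A–B 11, B–F 12, C–F 2, A–C 13, E–F 2, D–E 13] → take C–F (2); add F.
Step 4: frontier [B–D 8, A–B 11, A–C 13, D–E 13, D–F 5, A–F 11] → take D–F (5); add D.
Step 5: frontier [A–B 11, A–C 13, A–D 7, A–F 11] → take A–D (7); add A.
Vertex order: E, B, C, F, D, A. The 3rd vertex is C.

C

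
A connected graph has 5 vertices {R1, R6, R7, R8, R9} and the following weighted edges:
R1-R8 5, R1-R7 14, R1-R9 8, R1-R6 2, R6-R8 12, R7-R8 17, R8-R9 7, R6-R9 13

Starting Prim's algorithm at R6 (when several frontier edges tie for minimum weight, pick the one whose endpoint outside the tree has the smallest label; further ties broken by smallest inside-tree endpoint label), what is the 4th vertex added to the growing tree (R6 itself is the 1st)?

Prim, starting at R6.
Step 1: cheapest edge leaving the tree is R1-R6 (2); add R1.
Step 2: cheapest edge leaving the tree is R1-R8 (5); add R8.
Step 3: cheapest edge leaving the tree is R8-R9 (7); add R9.
Step 4: cheapest edge leaving the tree is R1-R7 (14); add R7.
Vertex order: R6, R1, R8, R9, R7. The 4th vertex is R9.

R9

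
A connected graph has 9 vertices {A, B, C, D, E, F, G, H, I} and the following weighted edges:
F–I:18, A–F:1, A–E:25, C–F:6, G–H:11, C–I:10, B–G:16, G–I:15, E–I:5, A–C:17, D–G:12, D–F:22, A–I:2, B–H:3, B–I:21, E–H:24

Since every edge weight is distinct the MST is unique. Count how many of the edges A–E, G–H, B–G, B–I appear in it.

1

Kruskal's algorithm — process edges by increasing weight (ties by edge label):
A–F (1): add — endpoints in different components.
A–I (2): add — endpoints in different components.
B–H (3): add — endpoints in different components.
E–I (5): add — endpoints in different components.
C–F (6): add — endpoints in different components.
C–I (10): skip — C and I already connected.
G–H (11): add — endpoints in different components.
D–G (12): add — endpoints in different components.
G–I (15): add — endpoints in different components.
MST edge set: {A–F, A–I, B–H, E–I, C–F, G–H, D–G, G–I}.
Of the listed edges, {G–H} are in the MST → 1.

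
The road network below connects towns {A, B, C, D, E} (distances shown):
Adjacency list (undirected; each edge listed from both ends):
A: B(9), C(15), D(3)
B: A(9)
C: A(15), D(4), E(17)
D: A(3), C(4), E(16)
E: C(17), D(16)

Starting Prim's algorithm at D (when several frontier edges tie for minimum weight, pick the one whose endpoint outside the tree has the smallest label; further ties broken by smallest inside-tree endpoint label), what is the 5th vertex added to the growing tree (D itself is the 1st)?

Prim, starting at D.
Step 1: frontier [A-D 3, C-D 4, D-E 16] → take A-D (3); add A.
Step 2: frontier [A-B 9, A-C 15, C-D 4, D-E 16] → take C-D (4); add C.
Step 3: frontier [A-B 9, C-E 17, D-E 16] → take A-B (9); add B.
Step 4: frontier [C-E 17, D-E 16] → take D-E (16); add E.
Vertex order: D, A, C, B, E. The 5th vertex is E.

E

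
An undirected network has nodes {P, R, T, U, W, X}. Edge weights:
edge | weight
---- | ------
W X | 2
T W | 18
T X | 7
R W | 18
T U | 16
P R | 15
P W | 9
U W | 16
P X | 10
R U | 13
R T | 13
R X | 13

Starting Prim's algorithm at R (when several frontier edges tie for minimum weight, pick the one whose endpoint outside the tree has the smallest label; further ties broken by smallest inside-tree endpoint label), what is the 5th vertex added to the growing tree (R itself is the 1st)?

Grow the tree from R using Prim:
Step 1: frontier [R T 13, R U 13, R X 13, P R 15, R W 18] → take R T (13); add T.
Step 2: frontier [R U 13, R X 13, P R 15, R W 18, T X 7, T U 16, T W 18] → take T X (7); add X.
Step 3: frontier [R U 13, P R 15, R W 18, T U 16, T W 18, W X 2, P X 10] → take W X (2); add W.
Step 4: frontier [R U 13, P R 15, T U 16, P W 9, U W 16, P X 10] → take P W (9); add P.
Step 5: frontier [R U 13, T U 16, U W 16] → take R U (13); add U.
Vertex order: R, T, X, W, P, U. The 5th vertex is P.

P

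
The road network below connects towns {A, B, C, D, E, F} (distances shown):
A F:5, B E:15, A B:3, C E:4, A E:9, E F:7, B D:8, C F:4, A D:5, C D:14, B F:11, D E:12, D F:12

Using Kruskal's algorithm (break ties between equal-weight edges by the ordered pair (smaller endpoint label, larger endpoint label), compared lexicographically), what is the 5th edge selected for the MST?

A-F

Sort edges by weight, then run Kruskal:
A B (3): add — endpoints in different components.
C E (4): add — endpoints in different components.
C F (4): add — endpoints in different components.
A D (5): add — endpoints in different components.
A F (5): add — endpoints in different components.
The 5th edge added is A F.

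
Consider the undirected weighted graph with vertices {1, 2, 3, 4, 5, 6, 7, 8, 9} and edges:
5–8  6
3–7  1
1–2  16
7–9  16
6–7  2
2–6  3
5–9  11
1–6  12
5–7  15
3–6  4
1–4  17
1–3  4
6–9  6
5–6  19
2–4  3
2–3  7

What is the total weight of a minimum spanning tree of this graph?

Grow the tree from 4 using Prim:
Step 1: cheapest edge leaving the tree is 2–4 (3); add 2.
Step 2: cheapest edge leaving the tree is 2–6 (3); add 6.
Step 3: cheapest edge leaving the tree is 6–7 (2); add 7.
Step 4: cheapest edge leaving the tree is 3–7 (1); add 3.
Step 5: cheapest edge leaving the tree is 1–3 (4); add 1.
Step 6: cheapest edge leaving the tree is 6–9 (6); add 9.
Step 7: cheapest edge leaving the tree is 5–9 (11); add 5.
Step 8: cheapest edge leaving the tree is 5–8 (6); add 8.
MST edges: 2–4, 2–6, 6–7, 3–7, 1–3, 6–9, 5–9, 5–8; total weight 3+3+2+1+4+6+11+6 = 36.

36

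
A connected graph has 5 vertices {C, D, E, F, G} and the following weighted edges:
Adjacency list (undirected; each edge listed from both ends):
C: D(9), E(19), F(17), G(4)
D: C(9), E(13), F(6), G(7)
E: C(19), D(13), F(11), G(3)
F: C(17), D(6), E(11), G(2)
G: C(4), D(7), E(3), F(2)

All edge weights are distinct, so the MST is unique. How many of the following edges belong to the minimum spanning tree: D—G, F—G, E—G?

2

Sort edges by weight, then run Kruskal:
F—G (2): add — endpoints in different components.
E—G (3): add — endpoints in different components.
C—G (4): add — endpoints in different components.
D—F (6): add — endpoints in different components.
MST edge set: {F—G, E—G, C—G, D—F}.
Of the listed edges, {F—G, E—G} are in the MST → 2.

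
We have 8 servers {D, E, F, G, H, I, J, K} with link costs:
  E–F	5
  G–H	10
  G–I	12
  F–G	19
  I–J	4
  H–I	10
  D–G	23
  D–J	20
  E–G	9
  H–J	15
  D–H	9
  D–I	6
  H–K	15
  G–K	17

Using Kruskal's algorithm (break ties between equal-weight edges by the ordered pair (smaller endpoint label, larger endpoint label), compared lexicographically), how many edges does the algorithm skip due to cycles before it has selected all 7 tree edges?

3

Sort edges by weight, then run Kruskal:
I–J (4): add — endpoints in different components.
E–F (5): add — endpoints in different components.
D–I (6): add — endpoints in different components.
D–H (9): add — endpoints in different components.
E–G (9): add — endpoints in different components.
G–H (10): add — endpoints in different components.
H–I (10): skip — H and I already connected.
G–I (12): skip — G and I already connected.
H–J (15): skip — H and J already connected.
H–K (15): add — endpoints in different components.
Edges rejected before the tree was complete: 3.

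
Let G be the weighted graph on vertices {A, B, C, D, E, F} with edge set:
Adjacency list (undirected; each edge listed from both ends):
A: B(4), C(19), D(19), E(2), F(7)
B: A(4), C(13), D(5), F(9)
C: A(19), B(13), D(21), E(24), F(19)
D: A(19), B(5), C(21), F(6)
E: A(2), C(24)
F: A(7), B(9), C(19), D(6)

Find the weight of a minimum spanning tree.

30

Kruskal's algorithm — process edges by increasing weight (ties by edge label):
A–E (2): add — endpoints in different components.
A–B (4): add — endpoints in different components.
B–D (5): add — endpoints in different components.
D–F (6): add — endpoints in different components.
A–F (7): skip — A and F already connected.
B–F (9): skip — B and F already connected.
B–C (13): add — endpoints in different components.
MST edges: A–E, A–B, B–D, D–F, B–C; total weight 2+4+5+6+13 = 30.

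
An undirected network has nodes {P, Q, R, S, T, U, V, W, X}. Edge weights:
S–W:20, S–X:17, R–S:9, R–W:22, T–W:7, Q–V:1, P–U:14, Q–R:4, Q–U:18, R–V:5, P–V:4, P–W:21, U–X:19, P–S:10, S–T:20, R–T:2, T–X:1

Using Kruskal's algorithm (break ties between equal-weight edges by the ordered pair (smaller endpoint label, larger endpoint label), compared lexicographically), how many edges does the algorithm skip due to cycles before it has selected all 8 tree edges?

Sort edges by weight, then run Kruskal:
Q–V (1): add — endpoints in different components.
T–X (1): add — endpoints in different components.
R–T (2): add — endpoints in different components.
P–V (4): add — endpoints in different components.
Q–R (4): add — endpoints in different components.
R–V (5): skip — R and V already connected.
T–W (7): add — endpoints in different components.
R–S (9): add — endpoints in different components.
P–S (10): skip — S and P already connected.
P–U (14): add — endpoints in different components.
Edges rejected before the tree was complete: 2.

2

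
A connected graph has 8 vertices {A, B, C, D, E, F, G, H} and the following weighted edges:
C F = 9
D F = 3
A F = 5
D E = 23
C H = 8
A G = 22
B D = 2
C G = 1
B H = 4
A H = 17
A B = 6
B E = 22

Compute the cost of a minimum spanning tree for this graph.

Prim's algorithm from G:
Step 1: frontier [C G 1, A G 22] → take C G (1); add C.
Step 2: frontier [C H 8, C F 9, A G 22] → take C H (8); add H.
Step 3: frontier [C F 9, A G 22, B H 4, A H 17] → take B H (4); add B.
Step 4: frontier [B D 2, A B 6, B E 22, C F 9, A G 22, A H 17] → take B D (2); add D.
Step 5: frontier [A B 6, B E 22, C F 9, D F 3, D E 23, A G 22, A H 17] → take D F (3); add F.
Step 6: frontier [A B 6, B E 22, D E 23, A F 5, A G 22, A H 17] → take A F (5); add A.
Step 7: frontier [B E 22, D E 23] → take B E (22); add E.
MST edges: C G, C H, B H, B D, D F, A F, B E; total weight 1+8+4+2+3+5+22 = 45.

45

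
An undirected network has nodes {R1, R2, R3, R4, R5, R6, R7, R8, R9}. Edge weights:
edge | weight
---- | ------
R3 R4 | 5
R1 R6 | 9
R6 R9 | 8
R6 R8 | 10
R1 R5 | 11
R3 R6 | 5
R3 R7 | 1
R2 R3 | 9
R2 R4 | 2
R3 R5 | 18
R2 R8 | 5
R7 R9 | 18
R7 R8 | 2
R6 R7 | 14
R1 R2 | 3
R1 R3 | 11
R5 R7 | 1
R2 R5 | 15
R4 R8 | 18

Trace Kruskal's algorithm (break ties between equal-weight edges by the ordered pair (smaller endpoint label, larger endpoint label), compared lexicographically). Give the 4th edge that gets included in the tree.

R7-R8

Kruskal: consider edges lightest-first.
R3 R7 (1): add — endpoints in different components.
R5 R7 (1): add — endpoints in different components.
R2 R4 (2): add — endpoints in different components.
R7 R8 (2): add — endpoints in different components.
R1 R2 (3): add — endpoints in different components.
R2 R8 (5): add — endpoints in different components.
R3 R4 (5): skip — R4 and R3 already connected.
R3 R6 (5): add — endpoints in different components.
R6 R9 (8): add — endpoints in different components.
The 4th edge added is R7 R8.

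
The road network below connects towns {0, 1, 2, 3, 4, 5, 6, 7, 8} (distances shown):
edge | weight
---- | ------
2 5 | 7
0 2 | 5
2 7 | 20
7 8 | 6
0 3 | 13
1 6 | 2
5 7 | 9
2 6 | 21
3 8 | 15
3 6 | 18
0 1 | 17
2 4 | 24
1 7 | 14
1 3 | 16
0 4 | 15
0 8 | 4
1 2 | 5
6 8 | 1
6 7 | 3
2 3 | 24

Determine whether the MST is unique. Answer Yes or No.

No

Kruskal: consider edges lightest-first.
6 8 (1): add — endpoints in different components.
1 6 (2): add — endpoints in different components.
6 7 (3): add — endpoints in different components.
0 8 (4): add — endpoints in different components.
0 2 (5): add — endpoints in different components.
1 2 (5): skip — 1 and 2 already connected.
7 8 (6): skip — 7 and 8 already connected.
2 5 (7): add — endpoints in different components.
5 7 (9): skip — 5 and 7 already connected.
0 3 (13): add — endpoints in different components.
1 7 (14): skip — 1 and 7 already connected.
0 4 (15): add — endpoints in different components.
Non-tree edge 1 2 has weight 5, equal to the heaviest edge on its tree cycle — swapping gives another MST of the same weight. Not unique.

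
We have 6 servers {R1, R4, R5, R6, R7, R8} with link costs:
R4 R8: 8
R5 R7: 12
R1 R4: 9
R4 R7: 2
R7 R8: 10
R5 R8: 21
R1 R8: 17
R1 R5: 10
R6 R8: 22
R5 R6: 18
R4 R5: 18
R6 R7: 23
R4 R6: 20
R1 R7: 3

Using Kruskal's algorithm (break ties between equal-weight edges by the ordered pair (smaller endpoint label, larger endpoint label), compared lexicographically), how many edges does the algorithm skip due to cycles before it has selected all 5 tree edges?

5

Kruskal's algorithm — process edges by increasing weight (ties by edge label):
R4 R7 (2): add. Components now {R4,R7} {R1} {R8} {R5} {R6}
R1 R7 (3): add. Components now {R1,R4,R7} {R8} {R5} {R6}
R4 R8 (8): add. Components now {R1,R4,R7,R8} {R5} {R6}
R1 R4 (9): skip — R4 and R1 already connected.
R1 R5 (10): add. Components now {R1,R4,R5,R7,R8} {R6}
R7 R8 (10): skip — R7 and R8 already connected.
R5 R7 (12): skip — R7 and R5 already connected.
R1 R8 (17): skip — R1 and R8 already connected.
R4 R5 (18): skip — R4 and R5 already connected.
R5 R6 (18): add. Components now {R1,R4,R5,R6,R7,R8}
Edges rejected before the tree was complete: 5.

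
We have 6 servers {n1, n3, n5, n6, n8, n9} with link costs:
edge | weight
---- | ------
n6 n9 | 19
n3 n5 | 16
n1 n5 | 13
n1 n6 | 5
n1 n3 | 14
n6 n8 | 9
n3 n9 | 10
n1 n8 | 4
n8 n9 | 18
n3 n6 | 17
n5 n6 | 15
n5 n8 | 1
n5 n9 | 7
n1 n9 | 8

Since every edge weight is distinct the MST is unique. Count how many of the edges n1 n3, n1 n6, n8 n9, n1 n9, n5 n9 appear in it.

Sort edges by weight, then run Kruskal:
n5 n8 (1): add — endpoints in different components.
n1 n8 (4): add — endpoints in different components.
n1 n6 (5): add — endpoints in different components.
n5 n9 (7): add — endpoints in different components.
n1 n9 (8): skip — n1 and n9 already connected.
n6 n8 (9): skip — n6 and n8 already connected.
n3 n9 (10): add — endpoints in different components.
MST edge set: {n5 n8, n1 n8, n1 n6, n5 n9, n3 n9}.
Of the listed edges, {n1 n6, n5 n9} are in the MST → 2.

2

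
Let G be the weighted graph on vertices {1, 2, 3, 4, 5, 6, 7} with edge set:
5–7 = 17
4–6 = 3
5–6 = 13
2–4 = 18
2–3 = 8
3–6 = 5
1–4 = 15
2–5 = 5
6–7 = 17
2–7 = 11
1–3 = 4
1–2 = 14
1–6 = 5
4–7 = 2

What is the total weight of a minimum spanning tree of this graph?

27

Kruskal's algorithm — process edges by increasing weight (ties by edge label):
4–7 (2): add. Components now {1} {2} {3} {4,7} {5} {6}
4–6 (3): add. Components now {1} {2} {3} {4,6,7} {5}
1–3 (4): add. Components now {1,3} {2} {4,6,7} {5}
1–6 (5): add. Components now {1,3,4,6,7} {2} {5}
2–5 (5): add. Components now {1,3,4,6,7} {2,5}
3–6 (5): skip — 3 and 6 already connected.
2–3 (8): add. Components now {1,2,3,4,5,6,7}
MST edges: 4–7, 4–6, 1–3, 1–6, 2–5, 2–3; total weight 2+3+4+5+5+8 = 27.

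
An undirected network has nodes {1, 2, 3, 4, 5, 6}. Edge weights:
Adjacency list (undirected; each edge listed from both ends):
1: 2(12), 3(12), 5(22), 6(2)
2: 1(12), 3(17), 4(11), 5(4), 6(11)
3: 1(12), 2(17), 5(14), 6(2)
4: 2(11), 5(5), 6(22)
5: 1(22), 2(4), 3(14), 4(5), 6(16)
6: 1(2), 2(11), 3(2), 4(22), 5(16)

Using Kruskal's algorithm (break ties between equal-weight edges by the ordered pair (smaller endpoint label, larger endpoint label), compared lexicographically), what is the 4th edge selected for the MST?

Sort edges by weight, then run Kruskal:
1-6 (2): add. Components now {1,6} {2} {3} {4} {5}
3-6 (2): add. Components now {1,3,6} {2} {4} {5}
2-5 (4): add. Components now {1,3,6} {2,5} {4}
4-5 (5): add. Components now {1,3,6} {2,4,5}
2-4 (11): skip — 2 and 4 already connected.
2-6 (11): add. Components now {1,2,3,4,5,6}
The 4th edge added is 4-5.

4-5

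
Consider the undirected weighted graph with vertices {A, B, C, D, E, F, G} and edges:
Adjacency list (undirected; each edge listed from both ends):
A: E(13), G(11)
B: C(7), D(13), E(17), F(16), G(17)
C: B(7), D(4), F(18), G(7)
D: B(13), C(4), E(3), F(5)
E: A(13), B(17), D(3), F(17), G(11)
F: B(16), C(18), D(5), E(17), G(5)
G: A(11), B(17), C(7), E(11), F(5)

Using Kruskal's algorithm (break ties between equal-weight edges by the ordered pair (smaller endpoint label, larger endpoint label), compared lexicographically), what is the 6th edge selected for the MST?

Kruskal's algorithm — process edges by increasing weight (ties by edge label):
D–E (3): add — endpoints in different components.
C–D (4): add — endpoints in different components.
D–F (5): add — endpoints in different components.
F–G (5): add — endpoints in different components.
B–C (7): add — endpoints in different components.
C–G (7): skip — C and G already connected.
A–G (11): add — endpoints in different components.
The 6th edge added is A–G.

A-G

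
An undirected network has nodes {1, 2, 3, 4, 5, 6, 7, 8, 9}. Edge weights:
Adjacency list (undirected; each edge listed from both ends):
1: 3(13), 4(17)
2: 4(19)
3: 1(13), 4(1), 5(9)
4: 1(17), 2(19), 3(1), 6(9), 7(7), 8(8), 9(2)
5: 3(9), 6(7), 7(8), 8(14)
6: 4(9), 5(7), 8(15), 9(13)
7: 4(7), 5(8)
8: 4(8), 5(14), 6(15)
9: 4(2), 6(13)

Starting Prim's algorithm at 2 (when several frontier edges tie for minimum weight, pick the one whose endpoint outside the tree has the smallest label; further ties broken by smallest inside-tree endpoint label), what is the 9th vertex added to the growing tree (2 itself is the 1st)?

1

Grow the tree from 2 using Prim:
Step 1: frontier [2 4 19] → take 2 4 (19); add 4.
Step 2: frontier [3 4 1, 4 9 2, 4 7 7, 4 8 8, 4 6 9, 1 4 17] → take 3 4 (1); add 3.
Step 3: frontier [3 5 9, 1 3 13, 4 9 2, 4 7 7, 4 8 8, 4 6 9, 1 4 17] → take 4 9 (2); add 9.
Step 4: frontier [3 5 9, 1 3 13, 4 7 7, 4 8 8, 4 6 9, 1 4 17, 6 9 13] → take 4 7 (7); add 7.
Step 5: frontier [3 5 9, 1 3 13, 4 8 8, 4 6 9, 1 4 17, 5 7 8, 6 9 13] → take 5 7 (8); add 5.
Step 6: frontier [1 3 13, 4 8 8, 4 6 9, 1 4 17, 5 6 7, 5 8 14, 6 9 13] → take 5 6 (7); add 6.
Step 7: frontier [1 3 13, 4 8 8, 1 4 17, 5 8 14, 6 8 15] → take 4 8 (8); add 8.
Step 8: frontier [1 3 13, 1 4 17] → take 1 3 (13); add 1.
Vertex order: 2, 4, 3, 9, 7, 5, 6, 8, 1. The 9th vertex is 1.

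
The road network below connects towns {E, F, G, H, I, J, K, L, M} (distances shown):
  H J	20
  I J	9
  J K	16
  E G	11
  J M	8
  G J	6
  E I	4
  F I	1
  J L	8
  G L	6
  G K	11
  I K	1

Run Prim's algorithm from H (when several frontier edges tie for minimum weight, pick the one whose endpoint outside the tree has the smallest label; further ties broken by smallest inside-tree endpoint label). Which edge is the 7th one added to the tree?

I-K

Grow the tree from H using Prim:
Step 1: frontier [H J 20] → take H J (20); add J.
Step 2: frontier [G J 6, J L 8, J M 8, I J 9, J K 16] → take G J (6); add G.
Step 3: frontier [G L 6, E G 11, G K 11, J L 8, J M 8, I J 9, J K 16] → take G L (6); add L.
Step 4: frontier [E G 11, G K 11, J M 8, I J 9, J K 16] → take J M (8); add M.
Step 5: frontier [E G 11, G K 11, I J 9, J K 16] → take I J (9); add I.
Step 6: frontier [E G 11, G K 11, F I 1, I K 1, E I 4, J K 16] → take F I (1); add F.
Step 7: frontier [E G 11, G K 11, I K 1, E I 4, J K 16] → take I K (1); add K.
Step 8: frontier [E G 11, E I 4] → take E I (4); add E.
The 7th edge added is I K.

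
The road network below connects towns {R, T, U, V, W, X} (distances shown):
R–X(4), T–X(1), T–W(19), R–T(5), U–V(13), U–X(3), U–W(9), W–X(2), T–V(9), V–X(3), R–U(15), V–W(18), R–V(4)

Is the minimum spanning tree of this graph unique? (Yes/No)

No

Kruskal: consider edges lightest-first.
T–X (1): add. Components now {T,X} {U} {V} {W} {R}
W–X (2): add. Components now {T,W,X} {U} {V} {R}
U–X (3): add. Components now {T,U,W,X} {V} {R}
V–X (3): add. Components now {T,U,V,W,X} {R}
R–V (4): add. Components now {R,T,U,V,W,X}
Non-tree edge R–X has weight 4, equal to the heaviest edge on its tree cycle — swapping gives another MST of the same weight. Not unique.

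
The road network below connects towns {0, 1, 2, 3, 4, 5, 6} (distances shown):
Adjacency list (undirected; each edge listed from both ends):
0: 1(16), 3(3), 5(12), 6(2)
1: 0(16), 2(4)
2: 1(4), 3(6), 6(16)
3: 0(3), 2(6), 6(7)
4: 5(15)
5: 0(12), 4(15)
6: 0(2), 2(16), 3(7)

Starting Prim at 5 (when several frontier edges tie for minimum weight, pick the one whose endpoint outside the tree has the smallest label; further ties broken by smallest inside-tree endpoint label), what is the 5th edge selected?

Prim's algorithm from 5:
Step 1: frontier [0 5 12, 4 5 15] → take 0 5 (12); add 0.
Step 2: frontier [0 6 2, 0 3 3, 0 1 16, 4 5 15] → take 0 6 (2); add 6.
Step 3: frontier [0 3 3, 0 1 16, 4 5 15, 3 6 7, 2 6 16] → take 0 3 (3); add 3.
Step 4: frontier [0 1 16, 2 3 6, 4 5 15, 2 6 16] → take 2 3 (6); add 2.
Step 5: frontier [0 1 16, 1 2 4, 4 5 15] → take 1 2 (4); add 1.
Step 6: frontier [4 5 15] → take 4 5 (15); add 4.
The 5th edge added is 1 2.

1-2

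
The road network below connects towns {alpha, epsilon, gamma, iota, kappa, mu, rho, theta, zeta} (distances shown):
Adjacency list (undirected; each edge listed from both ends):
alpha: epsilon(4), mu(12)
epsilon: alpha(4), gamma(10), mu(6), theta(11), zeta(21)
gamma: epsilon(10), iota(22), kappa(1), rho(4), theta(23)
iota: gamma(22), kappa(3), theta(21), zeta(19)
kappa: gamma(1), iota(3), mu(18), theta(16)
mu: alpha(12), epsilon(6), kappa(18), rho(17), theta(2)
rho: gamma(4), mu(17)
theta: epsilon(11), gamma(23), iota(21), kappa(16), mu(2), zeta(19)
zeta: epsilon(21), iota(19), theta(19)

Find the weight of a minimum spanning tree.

49

Grow the tree from iota using Prim:
Step 1: cheapest edge leaving the tree is iota–kappa (3); add kappa.
Step 2: cheapest edge leaving the tree is gamma–kappa (1); add gamma.
Step 3: cheapest edge leaving the tree is gamma–rho (4); add rho.
Step 4: cheapest edge leaving the tree is epsilon–gamma (10); add epsilon.
Step 5: cheapest edge leaving the tree is alpha–epsilon (4); add alpha.
Step 6: cheapest edge leaving the tree is epsilon–mu (6); add mu.
Step 7: cheapest edge leaving the tree is mu–theta (2); add theta.
Step 8: cheapest edge leaving the tree is iota–zeta (19); add zeta.
MST edges: iota–kappa, gamma–kappa, gamma–rho, epsilon–gamma, alpha–epsilon, epsilon–mu, mu–theta, iota–zeta; total weight 3+1+4+10+4+6+2+19 = 49.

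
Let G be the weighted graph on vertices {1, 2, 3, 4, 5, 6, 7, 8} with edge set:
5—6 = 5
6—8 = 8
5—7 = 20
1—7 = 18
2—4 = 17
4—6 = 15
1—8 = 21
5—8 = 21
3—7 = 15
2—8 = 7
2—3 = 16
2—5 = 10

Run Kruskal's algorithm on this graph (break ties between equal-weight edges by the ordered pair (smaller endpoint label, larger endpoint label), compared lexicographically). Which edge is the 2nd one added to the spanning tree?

2-8

Kruskal's algorithm — process edges by increasing weight (ties by edge label):
5—6 (5): add — endpoints in different components.
2—8 (7): add — endpoints in different components.
6—8 (8): add — endpoints in different components.
2—5 (10): skip — 2 and 5 already connected.
3—7 (15): add — endpoints in different components.
4—6 (15): add — endpoints in different components.
2—3 (16): add — endpoints in different components.
2—4 (17): skip — 2 and 4 already connected.
1—7 (18): add — endpoints in different components.
The 2nd edge added is 2—8.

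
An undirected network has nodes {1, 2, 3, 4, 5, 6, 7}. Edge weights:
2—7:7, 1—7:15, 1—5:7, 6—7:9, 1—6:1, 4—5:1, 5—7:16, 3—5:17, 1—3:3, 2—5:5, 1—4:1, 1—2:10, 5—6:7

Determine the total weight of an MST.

18

Kruskal's algorithm — process edges by increasing weight (ties by edge label):
1—4 (1): add — endpoints in different components.
1—6 (1): add — endpoints in different components.
4—5 (1): add — endpoints in different components.
1—3 (3): add — endpoints in different components.
2—5 (5): add — endpoints in different components.
1—5 (7): skip — 1 and 5 already connected.
2—7 (7): add — endpoints in different components.
MST edges: 1—4, 1—6, 4—5, 1—3, 2—5, 2—7; total weight 1+1+1+3+5+7 = 18.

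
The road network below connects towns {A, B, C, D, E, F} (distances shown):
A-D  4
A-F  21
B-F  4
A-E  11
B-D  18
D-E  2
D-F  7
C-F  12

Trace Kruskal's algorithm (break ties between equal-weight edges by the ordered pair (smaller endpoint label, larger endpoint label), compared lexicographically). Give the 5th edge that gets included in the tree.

Sort edges by weight, then run Kruskal:
D-E (2): add. Components now {A} {B} {C} {D,E} {F}
A-D (4): add. Components now {A,D,E} {B} {C} {F}
B-F (4): add. Components now {A,D,E} {B,F} {C}
D-F (7): add. Components now {A,B,D,E,F} {C}
A-E (11): skip — A and E already connected.
C-F (12): add. Components now {A,B,C,D,E,F}
The 5th edge added is C-F.

C-F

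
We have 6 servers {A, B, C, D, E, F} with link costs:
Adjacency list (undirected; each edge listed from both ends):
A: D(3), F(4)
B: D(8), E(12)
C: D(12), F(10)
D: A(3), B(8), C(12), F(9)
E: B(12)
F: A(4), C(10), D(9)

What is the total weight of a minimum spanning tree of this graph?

37

Kruskal's algorithm — process edges by increasing weight (ties by edge label):
A D (3): add. Components now {A,D} {B} {C} {E} {F}
A F (4): add. Components now {A,D,F} {B} {C} {E}
B D (8): add. Components now {A,B,D,F} {C} {E}
D F (9): skip — D and F already connected.
C F (10): add. Components now {A,B,C,D,F} {E}
B E (12): add. Components now {A,B,C,D,E,F}
MST edges: A D, A F, B D, C F, B E; total weight 3+4+8+10+12 = 37.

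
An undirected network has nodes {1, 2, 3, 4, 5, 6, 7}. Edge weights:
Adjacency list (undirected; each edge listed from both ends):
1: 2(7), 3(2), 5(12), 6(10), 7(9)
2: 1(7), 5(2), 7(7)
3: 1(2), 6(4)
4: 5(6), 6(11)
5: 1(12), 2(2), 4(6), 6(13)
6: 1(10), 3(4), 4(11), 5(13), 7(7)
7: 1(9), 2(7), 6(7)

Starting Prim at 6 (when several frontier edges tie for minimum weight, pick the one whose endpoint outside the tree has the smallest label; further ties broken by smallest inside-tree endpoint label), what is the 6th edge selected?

2-7

Grow the tree from 6 using Prim:
Step 1: cheapest edge leaving the tree is 3—6 (4); add 3.
Step 2: cheapest edge leaving the tree is 1—3 (2); add 1.
Step 3: cheapest edge leaving the tree is 1—2 (7); add 2.
Step 4: cheapest edge leaving the tree is 2—5 (2); add 5.
Step 5: cheapest edge leaving the tree is 4—5 (6); add 4.
Step 6: cheapest edge leaving the tree is 2—7 (7); add 7.
The 6th edge added is 2—7.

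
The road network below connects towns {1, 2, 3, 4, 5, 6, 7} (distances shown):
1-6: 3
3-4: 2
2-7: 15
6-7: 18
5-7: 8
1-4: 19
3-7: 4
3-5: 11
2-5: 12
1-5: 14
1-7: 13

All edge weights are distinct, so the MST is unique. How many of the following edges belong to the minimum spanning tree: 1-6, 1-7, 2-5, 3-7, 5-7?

5

Kruskal: consider edges lightest-first.
3-4 (2): add. Components now {1} {2} {3,4} {5} {6} {7}
1-6 (3): add. Components now {1,6} {2} {3,4} {5} {7}
3-7 (4): add. Components now {1,6} {2} {3,4,7} {5}
5-7 (8): add. Components now {1,6} {2} {3,4,5,7}
3-5 (11): skip — 3 and 5 already connected.
2-5 (12): add. Components now {1,6} {2,3,4,5,7}
1-7 (13): add. Components now {1,2,3,4,5,6,7}
MST edge set: {3-4, 1-6, 3-7, 5-7, 2-5, 1-7}.
Of the listed edges, {1-6, 1-7, 2-5, 3-7, 5-7} are in the MST → 5.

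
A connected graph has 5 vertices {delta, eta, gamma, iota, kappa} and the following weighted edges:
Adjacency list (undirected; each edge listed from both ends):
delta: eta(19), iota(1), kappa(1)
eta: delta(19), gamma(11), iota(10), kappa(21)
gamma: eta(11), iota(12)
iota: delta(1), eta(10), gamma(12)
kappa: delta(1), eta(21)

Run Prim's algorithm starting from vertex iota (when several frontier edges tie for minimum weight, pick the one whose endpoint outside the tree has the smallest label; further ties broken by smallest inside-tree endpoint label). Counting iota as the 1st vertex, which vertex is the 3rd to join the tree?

Prim, starting at iota.
Step 1: frontier [delta–iota 1, eta–iota 10, gamma–iota 12] → take delta–iota (1); add delta.
Step 2: frontier [delta–kappa 1, delta–eta 19, eta–iota 10, gamma–iota 12] → take delta–kappa (1); add kappa.
Step 3: frontier [delta–eta 19, eta–iota 10, gamma–iota 12, eta–kappa 21] → take eta–iota (10); add eta.
Step 4: frontier [eta–gamma 11, gamma–iota 12] → take eta–gamma (11); add gamma.
Vertex order: iota, delta, kappa, eta, gamma. The 3rd vertex is kappa.

kappa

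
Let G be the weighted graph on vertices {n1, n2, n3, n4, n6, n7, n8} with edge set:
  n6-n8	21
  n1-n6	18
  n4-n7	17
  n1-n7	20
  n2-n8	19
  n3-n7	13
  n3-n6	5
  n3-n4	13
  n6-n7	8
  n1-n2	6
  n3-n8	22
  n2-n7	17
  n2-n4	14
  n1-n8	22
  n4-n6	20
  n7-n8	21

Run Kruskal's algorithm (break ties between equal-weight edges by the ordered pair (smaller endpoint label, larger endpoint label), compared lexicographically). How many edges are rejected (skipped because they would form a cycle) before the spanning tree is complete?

4

Kruskal: consider edges lightest-first.
n3-n6 (5): add. Components now {n4} {n1} {n3,n6} {n2} {n7} {n8}
n1-n2 (6): add. Components now {n4} {n1,n2} {n3,n6} {n7} {n8}
n6-n7 (8): add. Components now {n4} {n1,n2} {n3,n6,n7} {n8}
n3-n4 (13): add. Components now {n3,n4,n6,n7} {n1,n2} {n8}
n3-n7 (13): skip — n3 and n7 already connected.
n2-n4 (14): add. Components now {n1,n2,n3,n4,n6,n7} {n8}
n2-n7 (17): skip — n2 and n7 already connected.
n4-n7 (17): skip — n4 and n7 already connected.
n1-n6 (18): skip — n1 and n6 already connected.
n2-n8 (19): add. Components now {n1,n2,n3,n4,n6,n7,n8}
Edges rejected before the tree was complete: 4.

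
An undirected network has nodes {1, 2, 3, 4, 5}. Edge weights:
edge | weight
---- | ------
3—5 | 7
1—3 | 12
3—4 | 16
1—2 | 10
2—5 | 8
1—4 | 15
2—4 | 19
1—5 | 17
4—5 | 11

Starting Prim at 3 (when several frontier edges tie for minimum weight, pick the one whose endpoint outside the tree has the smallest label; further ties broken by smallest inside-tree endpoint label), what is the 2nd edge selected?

Prim's algorithm from 3:
Step 1: cheapest edge leaving the tree is 3—5 (7); add 5.
Step 2: cheapest edge leaving the tree is 2—5 (8); add 2.
Step 3: cheapest edge leaving the tree is 1—2 (10); add 1.
Step 4: cheapest edge leaving the tree is 4—5 (11); add 4.
The 2nd edge added is 2—5.

2-5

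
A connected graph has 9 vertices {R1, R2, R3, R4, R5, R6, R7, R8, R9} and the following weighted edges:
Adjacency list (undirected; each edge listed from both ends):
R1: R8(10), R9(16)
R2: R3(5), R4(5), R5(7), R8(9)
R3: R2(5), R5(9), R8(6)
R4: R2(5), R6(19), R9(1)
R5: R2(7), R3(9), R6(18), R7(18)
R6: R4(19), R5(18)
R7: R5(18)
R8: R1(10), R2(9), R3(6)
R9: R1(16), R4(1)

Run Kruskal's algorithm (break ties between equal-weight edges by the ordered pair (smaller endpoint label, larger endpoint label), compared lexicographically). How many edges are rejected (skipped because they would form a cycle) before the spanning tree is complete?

Sort edges by weight, then run Kruskal:
R4 R9 (1): add — endpoints in different components.
R2 R3 (5): add — endpoints in different components.
R2 R4 (5): add — endpoints in different components.
R3 R8 (6): add — endpoints in different components.
R2 R5 (7): add — endpoints in different components.
R2 R8 (9): skip — R2 and R8 already connected.
R3 R5 (9): skip — R3 and R5 already connected.
R1 R8 (10): add — endpoints in different components.
R1 R9 (16): skip — R9 and R1 already connected.
R5 R6 (18): add — endpoints in different components.
R5 R7 (18): add — endpoints in different components.
Edges rejected before the tree was complete: 3.

3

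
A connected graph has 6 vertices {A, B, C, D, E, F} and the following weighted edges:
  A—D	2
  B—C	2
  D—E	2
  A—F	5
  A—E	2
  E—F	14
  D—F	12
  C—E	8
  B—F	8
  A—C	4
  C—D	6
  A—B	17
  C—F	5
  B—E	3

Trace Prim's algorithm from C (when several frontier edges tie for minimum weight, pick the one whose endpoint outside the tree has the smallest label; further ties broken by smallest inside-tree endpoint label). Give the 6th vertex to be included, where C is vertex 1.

F

Prim's algorithm from C:
Step 1: frontier [B—C 2, A—C 4, C—F 5, C—D 6, C—E 8] → take B—C (2); add B.
Step 2: frontier [B—E 3, B—F 8, A—B 17, A—C 4, C—F 5, C—D 6, C—E 8] → take B—E (3); add E.
Step 3: frontier [B—F 8, A—B 17, A—C 4, C—F 5, C—D 6, A—E 2, D—E 2, E—F 14] → take A—E (2); add A.
Step 4: frontier [A—D 2, A—F 5, B—F 8, C—F 5, C—D 6, D—E 2, E—F 14] → take A—D (2); add D.
Step 5: frontier [A—F 5, B—F 8, C—F 5, D—F 12, E—F 14] → take A—F (5); add F.
Vertex order: C, B, E, A, D, F. The 6th vertex is F.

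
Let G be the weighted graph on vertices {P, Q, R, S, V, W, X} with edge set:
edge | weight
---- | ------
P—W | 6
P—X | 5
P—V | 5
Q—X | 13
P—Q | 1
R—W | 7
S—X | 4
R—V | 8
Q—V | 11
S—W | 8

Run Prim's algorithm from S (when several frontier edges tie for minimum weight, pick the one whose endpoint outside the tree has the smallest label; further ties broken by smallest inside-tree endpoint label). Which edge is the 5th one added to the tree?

Prim, starting at S.
Step 1: frontier [S—X 4, S—W 8] → take S—X (4); add X.
Step 2: frontier [S—W 8, P—X 5, Q—X 13] → take P—X (5); add P.
Step 3: frontier [P—Q 1, P—V 5, P—W 6, S—W 8, Q—X 13] → take P—Q (1); add Q.
Step 4: frontier [P—V 5, P—W 6, Q—V 11, S—W 8] → take P—V (5); add V.
Step 5: frontier [P—W 6, S—W 8, R—V 8] → take P—W (6); add W.
Step 6: frontier [R—V 8, R—W 7] → take R—W (7); add R.
The 5th edge added is P—W.

P-W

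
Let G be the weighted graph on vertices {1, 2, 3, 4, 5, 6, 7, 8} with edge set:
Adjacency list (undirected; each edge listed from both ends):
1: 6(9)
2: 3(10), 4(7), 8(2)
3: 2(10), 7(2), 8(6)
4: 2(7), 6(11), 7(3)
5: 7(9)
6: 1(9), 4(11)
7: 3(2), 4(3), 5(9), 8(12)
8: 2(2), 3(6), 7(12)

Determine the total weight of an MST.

42

Prim, starting at 2.
Step 1: frontier [2–8 2, 2–4 7, 2–3 10] → take 2–8 (2); add 8.
Step 2: frontier [2–4 7, 2–3 10, 3–8 6, 7–8 12] → take 3–8 (6); add 3.
Step 3: frontier [2–4 7, 3–7 2, 7–8 12] → take 3–7 (2); add 7.
Step 4: frontier [2–4 7, 4–7 3, 5–7 9] → take 4–7 (3); add 4.
Step 5: frontier [4–6 11, 5–7 9] → take 5–7 (9); add 5.
Step 6: frontier [4–6 11] → take 4–6 (11); add 6.
Step 7: frontier [1–6 9] → take 1–6 (9); add 1.
MST edges: 2–8, 3–8, 3–7, 4–7, 5–7, 4–6, 1–6; total weight 2+6+2+3+9+11+9 = 42.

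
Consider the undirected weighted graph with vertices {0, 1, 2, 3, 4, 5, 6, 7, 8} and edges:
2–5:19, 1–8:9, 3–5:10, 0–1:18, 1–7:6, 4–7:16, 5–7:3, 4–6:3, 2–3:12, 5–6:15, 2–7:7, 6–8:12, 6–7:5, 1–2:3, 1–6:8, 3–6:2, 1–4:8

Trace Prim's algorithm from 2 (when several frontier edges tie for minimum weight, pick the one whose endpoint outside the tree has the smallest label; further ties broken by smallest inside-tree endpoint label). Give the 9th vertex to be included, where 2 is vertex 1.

0

Prim, starting at 2.
Step 1: cheapest edge leaving the tree is 1–2 (3); add 1.
Step 2: cheapest edge leaving the tree is 1–7 (6); add 7.
Step 3: cheapest edge leaving the tree is 5–7 (3); add 5.
Step 4: cheapest edge leaving the tree is 6–7 (5); add 6.
Step 5: cheapest edge leaving the tree is 3–6 (2); add 3.
Step 6: cheapest edge leaving the tree is 4–6 (3); add 4.
Step 7: cheapest edge leaving the tree is 1–8 (9); add 8.
Step 8: cheapest edge leaving the tree is 0–1 (18); add 0.
Vertex order: 2, 1, 7, 5, 6, 3, 4, 8, 0. The 9th vertex is 0.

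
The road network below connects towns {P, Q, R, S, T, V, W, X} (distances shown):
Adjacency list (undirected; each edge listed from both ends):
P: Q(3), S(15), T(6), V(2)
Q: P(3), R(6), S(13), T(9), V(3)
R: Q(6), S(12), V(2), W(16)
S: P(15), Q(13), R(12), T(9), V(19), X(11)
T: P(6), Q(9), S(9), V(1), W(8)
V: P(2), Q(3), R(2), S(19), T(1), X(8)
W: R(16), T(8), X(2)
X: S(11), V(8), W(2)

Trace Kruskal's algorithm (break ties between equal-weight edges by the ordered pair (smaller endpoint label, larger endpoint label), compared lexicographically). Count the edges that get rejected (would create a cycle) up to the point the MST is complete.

5

Kruskal: consider edges lightest-first.
T—V (1): add — endpoints in different components.
P—V (2): add — endpoints in different components.
R—V (2): add — endpoints in different components.
W—X (2): add — endpoints in different components.
P—Q (3): add — endpoints in different components.
Q—V (3): skip — V and Q already connected.
P—T (6): skip — T and P already connected.
Q—R (6): skip — Q and R already connected.
T—W (8): add — endpoints in different components.
V—X (8): skip — X and V already connected.
Q—T (9): skip — T and Q already connected.
S—T (9): add — endpoints in different components.
Edges rejected before the tree was complete: 5.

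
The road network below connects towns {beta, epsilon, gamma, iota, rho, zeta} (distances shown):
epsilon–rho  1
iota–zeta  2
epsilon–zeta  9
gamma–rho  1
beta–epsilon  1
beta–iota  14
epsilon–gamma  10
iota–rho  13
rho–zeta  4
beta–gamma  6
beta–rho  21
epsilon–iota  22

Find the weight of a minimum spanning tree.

Kruskal's algorithm — process edges by increasing weight (ties by edge label):
beta–epsilon (1): add — endpoints in different components.
epsilon–rho (1): add — endpoints in different components.
gamma–rho (1): add — endpoints in different components.
iota–zeta (2): add — endpoints in different components.
rho–zeta (4): add — endpoints in different components.
MST edges: beta–epsilon, epsilon–rho, gamma–rho, iota–zeta, rho–zeta; total weight 1+1+1+2+4 = 9.

9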